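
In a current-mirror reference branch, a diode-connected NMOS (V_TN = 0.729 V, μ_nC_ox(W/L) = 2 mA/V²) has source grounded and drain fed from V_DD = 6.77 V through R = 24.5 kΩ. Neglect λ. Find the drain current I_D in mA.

With gate tied to drain, V_GS = V_DS ≥ V_GS − V_TN, so the device is in saturation.
KCL at the drain: ½ k_n (V_GS − V_TN)² = (V_DD − V_GS)/R.
Let x = V_GS − 0.729. Then 24.5 x² + x − 6.041 = 0, giving x = 0.477 V (positive root), so V_GS = 1.21 V.
I_D = (V_DD − V_GS)/R = (6.77 − 1.21) / 24.5 = 0.227 mA.

I_D = 0.227 mA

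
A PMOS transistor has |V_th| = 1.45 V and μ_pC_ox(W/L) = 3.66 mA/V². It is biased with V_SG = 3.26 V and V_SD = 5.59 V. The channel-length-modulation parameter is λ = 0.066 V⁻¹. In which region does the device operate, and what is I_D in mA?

V_ov = V_SG − |V_th| = 3.26 − 1.45 = 1.81 V.
Since V_SD = 5.59 V ≥ V_ov = 1.81 V, the device is in saturation.
I_D = ½ k_p V_ov² (1 + λ V_SD) = 0.5 × 3.66 × 1.81² × (1 + 0.066 × 5.59) = 8.21 mA.

Saturation; I_D = 8.21 mA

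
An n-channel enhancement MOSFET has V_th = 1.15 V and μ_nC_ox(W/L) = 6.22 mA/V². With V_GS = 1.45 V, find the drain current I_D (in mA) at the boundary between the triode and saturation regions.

I_D = 0.280 mA

At the boundary V_DS = V_ov = V_GS − V_th = 1.45 − 1.15 = 0.3 V.
I_D = ½ k_n V_ov² = 0.5 × 6.22 × 0.3² = 0.28 mA.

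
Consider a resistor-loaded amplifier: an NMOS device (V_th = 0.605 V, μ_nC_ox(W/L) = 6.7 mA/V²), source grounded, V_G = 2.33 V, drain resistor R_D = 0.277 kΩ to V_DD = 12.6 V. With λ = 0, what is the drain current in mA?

I_D = 9.97 mA

V_GS = V_G = 2.33 V, so V_ov = 2.33 − 0.605 = 1.73 V.
Assume saturation: I_D = ½ k_n V_ov² = 0.5 × 6.7 × 1.73² = 9.97 mA, giving V_DS = V_DD − I_D R_D = 12.6 − 9.97 × 0.277 = 9.84 V.
V_DS = 9.84 V ≥ V_ov = 1.73 V, confirming saturation.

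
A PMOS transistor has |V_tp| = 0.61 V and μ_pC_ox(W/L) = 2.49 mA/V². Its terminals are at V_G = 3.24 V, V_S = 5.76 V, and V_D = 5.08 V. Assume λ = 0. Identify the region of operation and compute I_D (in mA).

V_SG = V_S − V_G = 5.76 − 3.24 = 2.52 V; V_SD = V_S − V_D = 5.76 − 5.08 = 0.68 V.
V_ov = V_SG − |V_tp| = 2.52 − 0.61 = 1.91 V.
Since V_SD = 0.68 V < V_ov = 1.91 V, the device is in the triode region.
I_D = k_p [V_ov · V_SD − ½ V_SD²] = 2.49 × [1.91 × 0.68 − 0.5 × 0.68²] = 2.66 mA.

Triode; I_D = 2.66 mA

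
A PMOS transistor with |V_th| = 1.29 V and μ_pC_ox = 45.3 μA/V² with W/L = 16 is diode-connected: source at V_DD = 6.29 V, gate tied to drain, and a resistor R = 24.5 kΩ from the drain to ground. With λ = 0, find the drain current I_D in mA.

I_D = 0.176 mA

With gate tied to drain, V_SG = V_SD ≥ V_SG − |V_th|, so the device is in saturation.
k_p = μ_pC_ox · (W/L) = 0.7248 mA/V².
KCL at the drain: ½ k_p (V_SG − |V_th|)² = (V_DD − V_SG)/R.
Let x = V_SG − 1.29. Then 8.88 x² + x − 5 = 0, giving x = 0.696 V (positive root), so V_SG = 1.99 V.
I_D = (V_DD − V_SG)/R = (6.29 − 1.99) / 24.5 = 0.176 mA.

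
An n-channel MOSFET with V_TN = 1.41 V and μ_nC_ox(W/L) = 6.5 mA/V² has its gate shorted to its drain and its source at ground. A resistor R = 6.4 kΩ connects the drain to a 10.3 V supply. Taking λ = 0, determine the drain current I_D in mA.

I_D = 1.29 mA

With gate tied to drain, V_GS = V_DS ≥ V_GS − V_TN, so the device is in saturation.
KCL at the drain: ½ k_n (V_GS − V_TN)² = (V_DD − V_GS)/R.
Let x = V_GS − 1.41. Then 20.8 x² + x − 8.89 = 0, giving x = 0.63 V (positive root), so V_GS = 2.04 V.
I_D = (V_DD − V_GS)/R = (10.3 − 2.04) / 6.4 = 1.29 mA.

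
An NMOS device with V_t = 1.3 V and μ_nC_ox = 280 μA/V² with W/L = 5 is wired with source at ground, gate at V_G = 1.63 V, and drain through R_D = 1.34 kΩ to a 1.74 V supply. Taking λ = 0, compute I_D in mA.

V_GS = V_G = 1.63 V, so V_ov = 1.63 − 1.3 = 0.33 V.
k_n = μ_nC_ox · (W/L) = 1.4 mA/V².
Assume saturation: I_D = ½ k_n V_ov² = 0.5 × 1.4 × 0.33² = 0.0762 mA, giving V_DS = V_DD − I_D R_D = 1.74 − 0.0762 × 1.34 = 1.64 V.
V_DS = 1.64 V ≥ V_ov = 0.33 V, confirming saturation.

I_D = 0.0762 mA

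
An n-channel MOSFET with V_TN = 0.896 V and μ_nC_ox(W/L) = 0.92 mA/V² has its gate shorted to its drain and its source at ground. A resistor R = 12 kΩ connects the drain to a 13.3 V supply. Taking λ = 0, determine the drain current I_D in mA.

I_D = 0.916 mA

With gate tied to drain, V_GS = V_DS ≥ V_GS − V_TN, so the device is in saturation.
KCL at the drain: ½ k_n (V_GS − V_TN)² = (V_DD − V_GS)/R.
Let x = V_GS − 0.896. Then 5.52 x² + x − 12.4 = 0, giving x = 1.41 V (positive root), so V_GS = 2.31 V.
I_D = (V_DD − V_GS)/R = (13.3 − 2.31) / 12 = 0.916 mA.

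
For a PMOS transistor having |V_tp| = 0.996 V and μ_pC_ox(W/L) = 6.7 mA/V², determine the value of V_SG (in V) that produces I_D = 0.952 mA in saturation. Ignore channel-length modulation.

V_SG = 1.53 V

In saturation I_D = ½ k_p (V_SG − |V_tp|)², so V_SG − |V_tp| = √(2 I_D / k_p) = √(2 × 0.952 / 6.7) = 0.533 V.
V_SG = 0.996 + 0.533 = 1.53 V.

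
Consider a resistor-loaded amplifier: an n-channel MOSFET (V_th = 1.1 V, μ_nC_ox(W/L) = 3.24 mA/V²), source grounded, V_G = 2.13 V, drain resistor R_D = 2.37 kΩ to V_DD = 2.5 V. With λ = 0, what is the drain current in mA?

V_GS = V_G = 2.13 V, so V_ov = 2.13 − 1.1 = 1.03 V.
Assume saturation: I_D = ½ k_n V_ov² = 0.5 × 3.24 × 1.03² = 1.72 mA, giving V_DS = V_DD − I_D R_D = 2.5 − 1.72 × 2.37 = -1.57 V.
But -1.57 V < V_ov = 1.03 V, so the device is actually in triode.
In triode I_D = k_n[V_ov V_DS − ½ V_DS²] and I_D = (V_DD − V_DS)/R_D. Equating: 3.84 V_DS² − 8.909 V_DS + 2.5 = 0, giving V_DS = 0.327 V (the root below V_ov).
I_D = (2.5 − 0.327) / 2.37 = 0.917 mA.

I_D = 0.917 mA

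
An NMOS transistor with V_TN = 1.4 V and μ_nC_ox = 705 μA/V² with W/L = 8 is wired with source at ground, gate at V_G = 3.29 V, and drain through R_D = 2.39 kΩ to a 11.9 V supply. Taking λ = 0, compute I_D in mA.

V_GS = V_G = 3.29 V, so V_ov = 3.29 − 1.4 = 1.89 V.
k_n = μ_nC_ox · (W/L) = 5.64 mA/V².
Assume saturation: I_D = ½ k_n V_ov² = 0.5 × 5.64 × 1.89² = 10.1 mA, giving V_DS = V_DD − I_D R_D = 11.9 − 10.1 × 2.39 = -12.2 V.
But -12.2 V < V_ov = 1.89 V, so the device is actually in triode.
In triode I_D = k_n[V_ov V_DS − ½ V_DS²] and I_D = (V_DD − V_DS)/R_D. Equating: 6.74 V_DS² − 26.48 V_DS + 11.9 = 0, giving V_DS = 0.518 V (the root below V_ov).
I_D = (11.9 − 0.518) / 2.39 = 4.76 mA.

I_D = 4.76 mA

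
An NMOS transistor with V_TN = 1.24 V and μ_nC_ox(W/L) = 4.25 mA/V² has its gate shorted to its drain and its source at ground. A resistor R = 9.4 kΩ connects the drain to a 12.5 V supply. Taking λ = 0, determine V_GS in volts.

With gate tied to drain, V_GS = V_DS ≥ V_GS − V_TN, so the device is in saturation.
KCL at the drain: ½ k_n (V_GS − V_TN)² = (V_DD − V_GS)/R.
Let x = V_GS − 1.24. Then 20 x² + x − 11.26 = 0, giving x = 0.726 V (positive root), so V_GS = 1.97 V.
I_D = (V_DD − V_GS)/R = (12.5 − 1.97) / 9.4 = 1.12 mA.

V_GS = 1.97 V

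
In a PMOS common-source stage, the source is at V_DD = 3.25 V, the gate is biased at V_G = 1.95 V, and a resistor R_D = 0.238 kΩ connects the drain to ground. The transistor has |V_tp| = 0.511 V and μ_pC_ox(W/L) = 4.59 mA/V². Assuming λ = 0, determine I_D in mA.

V_SG = V_DD − V_G = 3.25 − 1.95 = 1.3 V, so V_ov = 1.3 − 0.511 = 0.789 V.
Assume saturation: I_D = ½ k_p V_ov² = 0.5 × 4.59 × 0.789² = 1.43 mA, giving V_SD = V_DD − I_D R_D = 3.25 − 1.43 × 0.238 = 2.91 V.
V_SD = 2.91 V ≥ V_ov = 0.789 V, confirming saturation.

I_D = 1.43 mA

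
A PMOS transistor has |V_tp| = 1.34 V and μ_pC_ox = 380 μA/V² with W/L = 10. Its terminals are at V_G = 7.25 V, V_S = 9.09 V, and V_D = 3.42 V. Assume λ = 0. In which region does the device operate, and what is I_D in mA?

V_SG = V_S − V_G = 9.09 − 7.25 = 1.84 V; V_SD = V_S − V_D = 9.09 − 3.42 = 5.67 V.
k_p = μ_pC_ox · (W/L) = 3.8 mA/V².
V_ov = V_SG − |V_tp| = 1.84 − 1.34 = 0.5 V.
Since V_SD = 5.67 V ≥ V_ov = 0.5 V, the device is in saturation.
I_D = ½ k_p V_ov² = 0.5 × 3.8 × 0.5² = 0.475 mA.

Saturation; I_D = 0.475 mA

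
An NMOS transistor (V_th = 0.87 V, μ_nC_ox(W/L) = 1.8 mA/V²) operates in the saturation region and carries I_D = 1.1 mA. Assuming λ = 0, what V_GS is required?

In saturation I_D = ½ k_n (V_GS − V_th)², so V_GS − V_th = √(2 I_D / k_n) = √(2 × 1.1 / 1.8) = 1.11 V.
V_GS = 0.87 + 1.11 = 1.98 V.

V_GS = 1.98 V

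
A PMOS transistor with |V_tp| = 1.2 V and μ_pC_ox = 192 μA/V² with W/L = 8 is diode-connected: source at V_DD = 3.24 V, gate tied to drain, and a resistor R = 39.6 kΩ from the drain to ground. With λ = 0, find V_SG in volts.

V_SG = 1.44 V

With gate tied to drain, V_SG = V_SD ≥ V_SG − |V_tp|, so the device is in saturation.
k_p = μ_pC_ox · (W/L) = 1.536 mA/V².
KCL at the drain: ½ k_p (V_SG − |V_tp|)² = (V_DD − V_SG)/R.
Let x = V_SG − 1.2. Then 30.4 x² + x − 2.04 = 0, giving x = 0.243 V (positive root), so V_SG = 1.44 V.
I_D = (V_DD − V_SG)/R = (3.24 − 1.44) / 39.6 = 0.0454 mA.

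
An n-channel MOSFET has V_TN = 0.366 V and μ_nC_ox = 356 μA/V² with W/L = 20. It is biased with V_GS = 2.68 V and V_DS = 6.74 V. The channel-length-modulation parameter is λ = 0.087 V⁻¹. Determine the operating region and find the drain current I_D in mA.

Saturation; I_D = 30.2 mA

k_n = μ_nC_ox · (W/L) = 7.12 mA/V².
V_ov = V_GS − V_TN = 2.68 − 0.366 = 2.31 V.
Since V_DS = 6.74 V ≥ V_ov = 2.31 V, the device is in saturation.
I_D = ½ k_n V_ov² (1 + λ V_DS) = 0.5 × 7.12 × 2.31² × (1 + 0.087 × 6.74) = 30.2 mA.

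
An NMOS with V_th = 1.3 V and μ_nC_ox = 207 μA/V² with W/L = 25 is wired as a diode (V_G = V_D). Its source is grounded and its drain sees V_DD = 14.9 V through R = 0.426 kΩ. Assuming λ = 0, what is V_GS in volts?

V_GS = 4.39 V

With gate tied to drain, V_GS = V_DS ≥ V_GS − V_th, so the device is in saturation.
k_n = μ_nC_ox · (W/L) = 5.175 mA/V².
KCL at the drain: ½ k_n (V_GS − V_th)² = (V_DD − V_GS)/R.
Let x = V_GS − 1.3. Then 1.1 x² + x − 13.6 = 0, giving x = 3.09 V (positive root), so V_GS = 4.39 V.
I_D = (V_DD − V_GS)/R = (14.9 − 4.39) / 0.426 = 24.7 mA.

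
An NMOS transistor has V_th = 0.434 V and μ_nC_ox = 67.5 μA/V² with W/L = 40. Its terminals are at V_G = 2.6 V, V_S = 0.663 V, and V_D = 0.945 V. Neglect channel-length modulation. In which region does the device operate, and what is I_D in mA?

V_GS = V_G − V_S = 2.6 − 0.663 = 1.94 V; V_DS = V_D − V_S = 0.945 − 0.663 = 0.282 V.
k_n = μ_nC_ox · (W/L) = 2.7 mA/V².
V_ov = V_GS − V_th = 1.94 − 0.434 = 1.5 V.
Since V_DS = 0.282 V < V_ov = 1.5 V, the device is in the triode region.
I_D = k_n [V_ov · V_DS − ½ V_DS²] = 2.7 × [1.5 × 0.282 − 0.5 × 0.282²] = 1.04 mA.

Triode; I_D = 1.04 mA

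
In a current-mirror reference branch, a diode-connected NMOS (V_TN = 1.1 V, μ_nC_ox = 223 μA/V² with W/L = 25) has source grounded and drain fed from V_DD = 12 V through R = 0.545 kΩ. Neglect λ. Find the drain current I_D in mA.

I_D = 15.7 mA

With gate tied to drain, V_GS = V_DS ≥ V_GS − V_TN, so the device is in saturation.
k_n = μ_nC_ox · (W/L) = 5.575 mA/V².
KCL at the drain: ½ k_n (V_GS − V_TN)² = (V_DD − V_GS)/R.
Let x = V_GS − 1.1. Then 1.52 x² + x − 10.9 = 0, giving x = 2.37 V (positive root), so V_GS = 3.47 V.
I_D = (V_DD − V_GS)/R = (12 − 3.47) / 0.545 = 15.7 mA.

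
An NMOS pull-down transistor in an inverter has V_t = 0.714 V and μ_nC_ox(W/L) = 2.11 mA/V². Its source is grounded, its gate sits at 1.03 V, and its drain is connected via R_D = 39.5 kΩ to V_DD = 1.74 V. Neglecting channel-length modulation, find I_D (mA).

V_GS = V_G = 1.03 V, so V_ov = 1.03 − 0.714 = 0.316 V.
Assume saturation: I_D = ½ k_n V_ov² = 0.5 × 2.11 × 0.316² = 0.105 mA, giving V_DS = V_DD − I_D R_D = 1.74 − 0.105 × 39.5 = -2.42 V.
But -2.42 V < V_ov = 0.316 V, so the device is actually in triode.
In triode I_D = k_n[V_ov V_DS − ½ V_DS²] and I_D = (V_DD − V_DS)/R_D. Equating: 41.7 V_DS² − 27.34 V_DS + 1.74 = 0, giving V_DS = 0.0714 V (the root below V_ov).
I_D = (1.74 − 0.0714) / 39.5 = 0.0422 mA.

I_D = 0.0422 mA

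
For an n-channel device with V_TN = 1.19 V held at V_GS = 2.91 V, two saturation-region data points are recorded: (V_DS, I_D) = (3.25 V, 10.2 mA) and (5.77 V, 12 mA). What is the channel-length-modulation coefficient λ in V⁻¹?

With V_GS fixed, I_D ∝ (1 + λ V_DS) in saturation, so I_D2/I_D1 = (1 + λ V_DS2)/(1 + λ V_DS1).
12/10.2 = 1.176 = (1 + 5.77 λ)/(1 + 3.25 λ).
Solving: λ (I_D1 V_DS2 − I_D2 V_DS1) = I_D2 − I_D1, so λ = (12 − 10.2) / (10.2 × 5.77 − 12 × 3.25) = 1.8 / 19.9 = 0.0907 V⁻¹.

λ = 0.0907 V⁻¹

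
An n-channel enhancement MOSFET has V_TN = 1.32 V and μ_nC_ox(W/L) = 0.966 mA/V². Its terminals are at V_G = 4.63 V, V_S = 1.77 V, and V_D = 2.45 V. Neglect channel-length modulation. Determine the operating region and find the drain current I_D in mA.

V_GS = V_G − V_S = 4.63 − 1.77 = 2.86 V; V_DS = V_D − V_S = 2.45 − 1.77 = 0.68 V.
V_ov = V_GS − V_TN = 2.86 − 1.32 = 1.54 V.
Since V_DS = 0.68 V < V_ov = 1.54 V, the device is in the triode region.
I_D = k_n [V_ov · V_DS − ½ V_DS²] = 0.966 × [1.54 × 0.68 − 0.5 × 0.68²] = 0.788 mA.

Triode; I_D = 0.788 mA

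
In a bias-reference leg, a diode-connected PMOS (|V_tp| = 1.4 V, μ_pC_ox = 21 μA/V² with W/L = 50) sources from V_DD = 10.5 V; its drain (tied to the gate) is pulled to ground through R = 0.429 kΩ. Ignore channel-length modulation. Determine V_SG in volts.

V_SG = 5.91 V

With gate tied to drain, V_SG = V_SD ≥ V_SG − |V_tp|, so the device is in saturation.
k_p = μ_pC_ox · (W/L) = 1.05 mA/V².
KCL at the drain: ½ k_p (V_SG − |V_tp|)² = (V_DD − V_SG)/R.
Let x = V_SG − 1.4. Then 0.225 x² + x − 9.1 = 0, giving x = 4.51 V (positive root), so V_SG = 5.91 V.
I_D = (V_DD − V_SG)/R = (10.5 − 5.91) / 0.429 = 10.7 mA.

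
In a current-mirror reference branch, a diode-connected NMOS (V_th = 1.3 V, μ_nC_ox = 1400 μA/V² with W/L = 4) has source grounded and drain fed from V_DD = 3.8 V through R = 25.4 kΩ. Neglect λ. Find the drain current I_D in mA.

I_D = 0.0913 mA

With gate tied to drain, V_GS = V_DS ≥ V_GS − V_th, so the device is in saturation.
k_n = μ_nC_ox · (W/L) = 5.6 mA/V².
KCL at the drain: ½ k_n (V_GS − V_th)² = (V_DD − V_GS)/R.
Let x = V_GS − 1.3. Then 71.1 x² + x − 2.5 = 0, giving x = 0.181 V (positive root), so V_GS = 1.48 V.
I_D = (V_DD − V_GS)/R = (3.8 − 1.48) / 25.4 = 0.0913 mA.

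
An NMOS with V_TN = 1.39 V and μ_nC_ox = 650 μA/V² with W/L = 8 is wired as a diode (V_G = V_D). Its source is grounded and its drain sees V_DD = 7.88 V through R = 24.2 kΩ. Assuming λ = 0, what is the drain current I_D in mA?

With gate tied to drain, V_GS = V_DS ≥ V_GS − V_TN, so the device is in saturation.
k_n = μ_nC_ox · (W/L) = 5.2 mA/V².
KCL at the drain: ½ k_n (V_GS − V_TN)² = (V_DD − V_GS)/R.
Let x = V_GS − 1.39. Then 62.9 x² + x − 6.49 = 0, giving x = 0.313 V (positive root), so V_GS = 1.7 V.
I_D = (V_DD − V_GS)/R = (7.88 − 1.7) / 24.2 = 0.255 mA.

I_D = 0.255 mA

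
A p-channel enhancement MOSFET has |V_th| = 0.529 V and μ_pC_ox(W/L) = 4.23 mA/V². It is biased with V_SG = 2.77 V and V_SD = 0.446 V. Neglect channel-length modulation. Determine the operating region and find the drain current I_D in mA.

V_ov = V_SG − |V_th| = 2.77 − 0.529 = 2.24 V.
Since V_SD = 0.446 V < V_ov = 2.24 V, the device is in the triode region.
I_D = k_p [V_ov · V_SD − ½ V_SD²] = 4.23 × [2.24 × 0.446 − 0.5 × 0.446²] = 3.81 mA.

Triode; I_D = 3.81 mA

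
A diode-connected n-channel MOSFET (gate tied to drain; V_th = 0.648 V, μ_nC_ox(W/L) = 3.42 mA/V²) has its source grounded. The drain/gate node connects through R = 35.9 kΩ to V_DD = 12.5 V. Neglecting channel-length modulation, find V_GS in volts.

With gate tied to drain, V_GS = V_DS ≥ V_GS − V_th, so the device is in saturation.
KCL at the drain: ½ k_n (V_GS − V_th)² = (V_DD − V_GS)/R.
Let x = V_GS − 0.648. Then 61.4 x² + x − 11.85 = 0, giving x = 0.431 V (positive root), so V_GS = 1.08 V.
I_D = (V_DD − V_GS)/R = (12.5 − 1.08) / 35.9 = 0.318 mA.

V_GS = 1.08 V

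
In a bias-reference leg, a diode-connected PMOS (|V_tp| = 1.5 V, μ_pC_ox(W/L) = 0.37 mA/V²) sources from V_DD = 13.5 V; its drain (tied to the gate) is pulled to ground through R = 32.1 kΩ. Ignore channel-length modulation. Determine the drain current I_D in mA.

With gate tied to drain, V_SG = V_SD ≥ V_SG − |V_tp|, so the device is in saturation.
KCL at the drain: ½ k_p (V_SG − |V_tp|)² = (V_DD − V_SG)/R.
Let x = V_SG − 1.5. Then 5.94 x² + x − 12 = 0, giving x = 1.34 V (positive root), so V_SG = 2.84 V.
I_D = (V_DD − V_SG)/R = (13.5 − 2.84) / 32.1 = 0.332 mA.

I_D = 0.332 mA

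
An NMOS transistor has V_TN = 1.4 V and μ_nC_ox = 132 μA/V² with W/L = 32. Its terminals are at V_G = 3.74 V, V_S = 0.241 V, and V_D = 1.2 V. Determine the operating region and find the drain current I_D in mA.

V_GS = V_G − V_S = 3.74 − 0.241 = 3.5 V; V_DS = V_D − V_S = 1.2 − 0.241 = 0.959 V.
k_n = μ_nC_ox · (W/L) = 4.224 mA/V².
V_ov = V_GS − V_TN = 3.5 − 1.4 = 2.1 V.
Since V_DS = 0.959 V < V_ov = 2.1 V, the device is in the triode region.
I_D = k_n [V_ov · V_DS − ½ V_DS²] = 4.224 × [2.1 × 0.959 − 0.5 × 0.959²] = 6.56 mA.

Triode; I_D = 6.56 mA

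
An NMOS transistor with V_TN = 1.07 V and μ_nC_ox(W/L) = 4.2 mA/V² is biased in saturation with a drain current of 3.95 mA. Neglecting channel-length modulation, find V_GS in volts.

In saturation I_D = ½ k_n (V_GS − V_TN)², so V_GS − V_TN = √(2 I_D / k_n) = √(2 × 3.95 / 4.2) = 1.37 V.
V_GS = 1.07 + 1.37 = 2.44 V.

V_GS = 2.44 V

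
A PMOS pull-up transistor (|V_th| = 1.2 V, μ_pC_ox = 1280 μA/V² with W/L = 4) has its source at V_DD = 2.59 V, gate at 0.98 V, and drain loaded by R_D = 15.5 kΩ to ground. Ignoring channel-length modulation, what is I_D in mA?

V_SG = V_DD − V_G = 2.59 − 0.98 = 1.61 V, so V_ov = 1.61 − 1.2 = 0.41 V.
k_p = μ_pC_ox · (W/L) = 5.12 mA/V².
Assume saturation: I_D = ½ k_p V_ov² = 0.5 × 5.12 × 0.41² = 0.43 mA, giving V_SD = V_DD − I_D R_D = 2.59 − 0.43 × 15.5 = -4.08 V.
But -4.08 V < V_ov = 0.41 V, so the device is actually in triode.
In triode I_D = k_p[V_ov V_SD − ½ V_SD²] and I_D = (V_DD − V_SD)/R_D. Equating: 39.7 V_SD² − 33.54 V_SD + 2.59 = 0, giving V_SD = 0.086 V (the root below V_ov).
I_D = (2.59 − 0.086) / 15.5 = 0.162 mA.

I_D = 0.162 mA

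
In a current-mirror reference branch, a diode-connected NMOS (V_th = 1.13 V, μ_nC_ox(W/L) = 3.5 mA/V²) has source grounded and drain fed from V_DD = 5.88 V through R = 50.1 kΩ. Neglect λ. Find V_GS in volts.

V_GS = 1.36 V

With gate tied to drain, V_GS = V_DS ≥ V_GS − V_th, so the device is in saturation.
KCL at the drain: ½ k_n (V_GS − V_th)² = (V_DD − V_GS)/R.
Let x = V_GS − 1.13. Then 87.7 x² + x − 4.75 = 0, giving x = 0.227 V (positive root), so V_GS = 1.36 V.
I_D = (V_DD − V_GS)/R = (5.88 − 1.36) / 50.1 = 0.0903 mA.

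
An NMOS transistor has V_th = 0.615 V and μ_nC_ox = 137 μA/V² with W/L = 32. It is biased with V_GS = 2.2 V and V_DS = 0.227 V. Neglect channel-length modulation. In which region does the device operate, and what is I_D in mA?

Triode; I_D = 1.46 mA

k_n = μ_nC_ox · (W/L) = 4.384 mA/V².
V_ov = V_GS − V_th = 2.2 − 0.615 = 1.59 V.
Since V_DS = 0.227 V < V_ov = 1.59 V, the device is in the triode region.
I_D = k_n [V_ov · V_DS − ½ V_DS²] = 4.384 × [1.59 × 0.227 − 0.5 × 0.227²] = 1.46 mA.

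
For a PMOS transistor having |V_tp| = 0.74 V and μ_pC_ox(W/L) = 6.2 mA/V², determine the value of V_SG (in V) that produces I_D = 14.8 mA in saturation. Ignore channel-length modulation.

V_SG = 2.92 V

In saturation I_D = ½ k_p (V_SG − |V_tp|)², so V_SG − |V_tp| = √(2 I_D / k_p) = √(2 × 14.8 / 6.2) = 2.18 V.
V_SG = 0.74 + 2.18 = 2.92 V.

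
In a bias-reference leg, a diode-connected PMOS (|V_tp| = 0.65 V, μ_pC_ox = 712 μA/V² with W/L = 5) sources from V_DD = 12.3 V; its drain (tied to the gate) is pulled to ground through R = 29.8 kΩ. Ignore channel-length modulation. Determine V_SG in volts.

V_SG = 1.11 V

With gate tied to drain, V_SG = V_SD ≥ V_SG − |V_tp|, so the device is in saturation.
k_p = μ_pC_ox · (W/L) = 3.56 mA/V².
KCL at the drain: ½ k_p (V_SG − |V_tp|)² = (V_DD − V_SG)/R.
Let x = V_SG − 0.65. Then 53 x² + x − 11.65 = 0, giving x = 0.459 V (positive root), so V_SG = 1.11 V.
I_D = (V_DD − V_SG)/R = (12.3 − 1.11) / 29.8 = 0.376 mA.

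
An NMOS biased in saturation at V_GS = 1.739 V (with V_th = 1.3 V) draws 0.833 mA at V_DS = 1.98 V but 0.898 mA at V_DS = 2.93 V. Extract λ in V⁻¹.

With V_GS fixed, I_D ∝ (1 + λ V_DS) in saturation, so I_D2/I_D1 = (1 + λ V_DS2)/(1 + λ V_DS1).
0.898/0.833 = 1.078 = (1 + 2.93 λ)/(1 + 1.98 λ).
Solving: λ (I_D1 V_DS2 − I_D2 V_DS1) = I_D2 − I_D1, so λ = (0.898 − 0.833) / (0.833 × 2.93 − 0.898 × 1.98) = 0.065 / 0.663 = 0.0981 V⁻¹.

λ = 0.0981 V⁻¹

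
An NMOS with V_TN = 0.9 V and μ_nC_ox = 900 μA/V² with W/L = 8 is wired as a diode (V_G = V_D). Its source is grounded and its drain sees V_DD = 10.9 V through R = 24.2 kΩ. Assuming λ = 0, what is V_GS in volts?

V_GS = 1.23 V

With gate tied to drain, V_GS = V_DS ≥ V_GS − V_TN, so the device is in saturation.
k_n = μ_nC_ox · (W/L) = 7.2 mA/V².
KCL at the drain: ½ k_n (V_GS − V_TN)² = (V_DD − V_GS)/R.
Let x = V_GS − 0.9. Then 87.1 x² + x − 10 = 0, giving x = 0.333 V (positive root), so V_GS = 1.23 V.
I_D = (V_DD − V_GS)/R = (10.9 − 1.23) / 24.2 = 0.399 mA.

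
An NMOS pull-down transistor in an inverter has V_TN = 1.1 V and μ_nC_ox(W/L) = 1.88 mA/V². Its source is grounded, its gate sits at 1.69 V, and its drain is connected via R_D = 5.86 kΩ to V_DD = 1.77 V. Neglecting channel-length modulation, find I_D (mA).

I_D = 0.250 mA

V_GS = V_G = 1.69 V, so V_ov = 1.69 − 1.1 = 0.59 V.
Assume saturation: I_D = ½ k_n V_ov² = 0.5 × 1.88 × 0.59² = 0.327 mA, giving V_DS = V_DD − I_D R_D = 1.77 − 0.327 × 5.86 = -0.147 V.
But -0.147 V < V_ov = 0.59 V, so the device is actually in triode.
In triode I_D = k_n[V_ov V_DS − ½ V_DS²] and I_D = (V_DD − V_DS)/R_D. Equating: 5.51 V_DS² − 7.5 V_DS + 1.77 = 0, giving V_DS = 0.304 V (the root below V_ov).
I_D = (1.77 − 0.304) / 5.86 = 0.25 mA.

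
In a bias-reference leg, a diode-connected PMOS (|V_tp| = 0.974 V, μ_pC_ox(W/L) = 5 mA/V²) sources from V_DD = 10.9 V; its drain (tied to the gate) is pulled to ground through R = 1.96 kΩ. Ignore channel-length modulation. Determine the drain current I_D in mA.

With gate tied to drain, V_SG = V_SD ≥ V_SG − |V_tp|, so the device is in saturation.
KCL at the drain: ½ k_p (V_SG − |V_tp|)² = (V_DD − V_SG)/R.
Let x = V_SG − 0.974. Then 4.9 x² + x − 9.926 = 0, giving x = 1.32 V (positive root), so V_SG = 2.3 V.
I_D = (V_DD − V_SG)/R = (10.9 − 2.3) / 1.96 = 4.39 mA.

I_D = 4.39 mA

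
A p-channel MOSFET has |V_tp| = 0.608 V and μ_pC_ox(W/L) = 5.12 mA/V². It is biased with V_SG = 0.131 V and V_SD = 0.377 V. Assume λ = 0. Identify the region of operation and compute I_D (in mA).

Cutoff; I_D = 0 mA

V_SG = 0.131 V < |V_tp| = 0.608 V, so the transistor is in cutoff.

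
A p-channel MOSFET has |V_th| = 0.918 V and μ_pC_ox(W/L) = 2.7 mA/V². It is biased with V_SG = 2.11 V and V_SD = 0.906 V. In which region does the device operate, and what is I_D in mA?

V_ov = V_SG − |V_th| = 2.11 − 0.918 = 1.19 V.
Since V_SD = 0.906 V < V_ov = 1.19 V, the device is in the triode region.
I_D = k_p [V_ov · V_SD − ½ V_SD²] = 2.7 × [1.19 × 0.906 − 0.5 × 0.906²] = 1.81 mA.

Triode; I_D = 1.81 mA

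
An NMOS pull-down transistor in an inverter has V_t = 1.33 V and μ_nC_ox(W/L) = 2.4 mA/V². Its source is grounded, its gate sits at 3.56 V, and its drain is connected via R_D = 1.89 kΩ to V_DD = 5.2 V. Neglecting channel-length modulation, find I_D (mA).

V_GS = V_G = 3.56 V, so V_ov = 3.56 − 1.33 = 2.23 V.
Assume saturation: I_D = ½ k_n V_ov² = 0.5 × 2.4 × 2.23² = 5.97 mA, giving V_DS = V_DD − I_D R_D = 5.2 − 5.97 × 1.89 = -6.08 V.
But -6.08 V < V_ov = 2.23 V, so the device is actually in triode.
In triode I_D = k_n[V_ov V_DS − ½ V_DS²] and I_D = (V_DD − V_DS)/R_D. Equating: 2.27 V_DS² − 11.12 V_DS + 5.2 = 0, giving V_DS = 0.524 V (the root below V_ov).
I_D = (5.2 − 0.524) / 1.89 = 2.47 mA.

I_D = 2.47 mA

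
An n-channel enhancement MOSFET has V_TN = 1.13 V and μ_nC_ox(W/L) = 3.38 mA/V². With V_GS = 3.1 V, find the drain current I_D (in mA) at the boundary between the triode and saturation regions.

At the boundary V_DS = V_ov = V_GS − V_TN = 3.1 − 1.13 = 1.97 V.
I_D = ½ k_n V_ov² = 0.5 × 3.38 × 1.97² = 6.56 mA.

I_D = 6.56 mA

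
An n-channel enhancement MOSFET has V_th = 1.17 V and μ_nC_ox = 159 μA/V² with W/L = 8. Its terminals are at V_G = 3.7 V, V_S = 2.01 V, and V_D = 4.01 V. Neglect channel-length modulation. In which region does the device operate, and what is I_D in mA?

V_GS = V_G − V_S = 3.7 − 2.01 = 1.69 V; V_DS = V_D − V_S = 4.01 − 2.01 = 2 V.
k_n = μ_nC_ox · (W/L) = 1.272 mA/V².
V_ov = V_GS − V_th = 1.69 − 1.17 = 0.52 V.
Since V_DS = 2 V ≥ V_ov = 0.52 V, the device is in saturation.
I_D = ½ k_n V_ov² = 0.5 × 1.272 × 0.52² = 0.172 mA.

Saturation; I_D = 0.172 mA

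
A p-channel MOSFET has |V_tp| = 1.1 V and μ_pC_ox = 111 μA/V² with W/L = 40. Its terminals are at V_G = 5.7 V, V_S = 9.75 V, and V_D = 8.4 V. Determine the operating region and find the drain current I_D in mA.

Triode; I_D = 13.6 mA

V_SG = V_S − V_G = 9.75 − 5.7 = 4.05 V; V_SD = V_S − V_D = 9.75 − 8.4 = 1.35 V.
k_p = μ_pC_ox · (W/L) = 4.44 mA/V².
V_ov = V_SG − |V_tp| = 4.05 − 1.1 = 2.95 V.
Since V_SD = 1.35 V < V_ov = 2.95 V, the device is in the triode region.
I_D = k_p [V_ov · V_SD − ½ V_SD²] = 4.44 × [2.95 × 1.35 − 0.5 × 1.35²] = 13.6 mA.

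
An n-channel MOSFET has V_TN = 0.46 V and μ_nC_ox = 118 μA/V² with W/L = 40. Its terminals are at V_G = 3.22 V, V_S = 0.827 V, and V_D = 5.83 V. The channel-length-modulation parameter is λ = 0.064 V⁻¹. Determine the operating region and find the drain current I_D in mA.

Saturation; I_D = 11.6 mA

V_GS = V_G − V_S = 3.22 − 0.827 = 2.39 V; V_DS = V_D − V_S = 5.83 − 0.827 = 5 V.
k_n = μ_nC_ox · (W/L) = 4.72 mA/V².
V_ov = V_GS − V_TN = 2.39 − 0.46 = 1.93 V.
Since V_DS = 5 V ≥ V_ov = 1.93 V, the device is in saturation.
I_D = ½ k_n V_ov² (1 + λ V_DS) = 0.5 × 4.72 × 1.93² × (1 + 0.064 × 5) = 11.6 mA.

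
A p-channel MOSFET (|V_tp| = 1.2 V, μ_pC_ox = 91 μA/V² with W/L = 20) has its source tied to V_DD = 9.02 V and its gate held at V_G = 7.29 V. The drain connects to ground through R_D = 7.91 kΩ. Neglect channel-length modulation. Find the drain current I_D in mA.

V_SG = V_DD − V_G = 9.02 − 7.29 = 1.73 V, so V_ov = 1.73 − 1.2 = 0.53 V.
k_p = μ_pC_ox · (W/L) = 1.82 mA/V².
Assume saturation: I_D = ½ k_p V_ov² = 0.5 × 1.82 × 0.53² = 0.256 mA, giving V_SD = V_DD − I_D R_D = 9.02 − 0.256 × 7.91 = 7 V.
V_SD = 7 V ≥ V_ov = 0.53 V, confirming saturation.

I_D = 0.256 mA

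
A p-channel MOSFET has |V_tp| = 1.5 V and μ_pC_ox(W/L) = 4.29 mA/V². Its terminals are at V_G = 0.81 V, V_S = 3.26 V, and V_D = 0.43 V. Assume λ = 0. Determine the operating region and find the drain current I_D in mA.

Saturation; I_D = 1.94 mA

V_SG = V_S − V_G = 3.26 − 0.81 = 2.45 V; V_SD = V_S − V_D = 3.26 − 0.43 = 2.83 V.
V_ov = V_SG − |V_tp| = 2.45 − 1.5 = 0.95 V.
Since V_SD = 2.83 V ≥ V_ov = 0.95 V, the device is in saturation.
I_D = ½ k_p V_ov² = 0.5 × 4.29 × 0.95² = 1.94 mA.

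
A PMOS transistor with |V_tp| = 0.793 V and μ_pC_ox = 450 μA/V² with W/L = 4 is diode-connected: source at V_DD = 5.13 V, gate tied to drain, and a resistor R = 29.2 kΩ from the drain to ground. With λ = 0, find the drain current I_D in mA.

I_D = 0.135 mA

With gate tied to drain, V_SG = V_SD ≥ V_SG − |V_tp|, so the device is in saturation.
k_p = μ_pC_ox · (W/L) = 1.8 mA/V².
KCL at the drain: ½ k_p (V_SG − |V_tp|)² = (V_DD − V_SG)/R.
Let x = V_SG − 0.793. Then 26.3 x² + x − 4.337 = 0, giving x = 0.388 V (positive root), so V_SG = 1.18 V.
I_D = (V_DD − V_SG)/R = (5.13 − 1.18) / 29.2 = 0.135 mA.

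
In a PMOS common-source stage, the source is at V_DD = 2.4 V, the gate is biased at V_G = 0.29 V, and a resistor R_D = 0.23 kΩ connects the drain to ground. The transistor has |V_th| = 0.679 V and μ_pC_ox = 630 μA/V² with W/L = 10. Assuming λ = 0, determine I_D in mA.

I_D = 5.95 mA

V_SG = V_DD − V_G = 2.4 − 0.29 = 2.11 V, so V_ov = 2.11 − 0.679 = 1.43 V.
k_p = μ_pC_ox · (W/L) = 6.3 mA/V².
Assume saturation: I_D = ½ k_p V_ov² = 0.5 × 6.3 × 1.43² = 6.45 mA, giving V_SD = V_DD − I_D R_D = 2.4 − 6.45 × 0.23 = 0.916 V.
But 0.916 V < V_ov = 1.43 V, so the device is actually in triode.
In triode I_D = k_p[V_ov V_SD − ½ V_SD²] and I_D = (V_DD − V_SD)/R_D. Equating: 0.725 V_SD² − 3.074 V_SD + 2.4 = 0, giving V_SD = 1.03 V (the root below V_ov).
I_D = (2.4 − 1.03) / 0.23 = 5.95 mA.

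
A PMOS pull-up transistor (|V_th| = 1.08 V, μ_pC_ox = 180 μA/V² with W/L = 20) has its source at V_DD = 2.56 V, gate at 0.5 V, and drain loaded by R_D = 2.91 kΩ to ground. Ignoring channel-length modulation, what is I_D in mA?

V_SG = V_DD − V_G = 2.56 − 0.5 = 2.06 V, so V_ov = 2.06 − 1.08 = 0.98 V.
k_p = μ_pC_ox · (W/L) = 3.6 mA/V².
Assume saturation: I_D = ½ k_p V_ov² = 0.5 × 3.6 × 0.98² = 1.73 mA, giving V_SD = V_DD − I_D R_D = 2.56 − 1.73 × 2.91 = -2.47 V.
But -2.47 V < V_ov = 0.98 V, so the device is actually in triode.
In triode I_D = k_p[V_ov V_SD − ½ V_SD²] and I_D = (V_DD − V_SD)/R_D. Equating: 5.24 V_SD² − 11.27 V_SD + 2.56 = 0, giving V_SD = 0.258 V (the root below V_ov).
I_D = (2.56 − 0.258) / 2.91 = 0.791 mA.

I_D = 0.791 mA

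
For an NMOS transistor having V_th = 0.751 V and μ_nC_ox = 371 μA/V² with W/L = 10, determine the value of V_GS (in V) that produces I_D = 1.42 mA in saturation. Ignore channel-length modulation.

V_GS = 1.63 V

k_n = μ_nC_ox · (W/L) = 3.71 mA/V².
In saturation I_D = ½ k_n (V_GS − V_th)², so V_GS − V_th = √(2 I_D / k_n) = √(2 × 1.42 / 3.71) = 0.875 V.
V_GS = 0.751 + 0.875 = 1.63 V.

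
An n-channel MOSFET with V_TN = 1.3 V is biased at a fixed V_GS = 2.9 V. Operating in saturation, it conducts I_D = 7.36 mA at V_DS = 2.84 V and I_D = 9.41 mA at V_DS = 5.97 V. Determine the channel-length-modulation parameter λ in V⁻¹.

With V_GS fixed, I_D ∝ (1 + λ V_DS) in saturation, so I_D2/I_D1 = (1 + λ V_DS2)/(1 + λ V_DS1).
9.41/7.36 = 1.279 = (1 + 5.97 λ)/(1 + 2.84 λ).
Solving: λ (I_D1 V_DS2 − I_D2 V_DS1) = I_D2 − I_D1, so λ = (9.41 − 7.36) / (7.36 × 5.97 − 9.41 × 2.84) = 2.05 / 17.2 = 0.119 V⁻¹.

λ = 0.119 V⁻¹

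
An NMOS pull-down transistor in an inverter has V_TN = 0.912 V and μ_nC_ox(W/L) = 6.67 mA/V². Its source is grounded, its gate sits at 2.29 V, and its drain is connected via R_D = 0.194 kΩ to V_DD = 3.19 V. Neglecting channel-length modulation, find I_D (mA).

I_D = 6.33 mA

V_GS = V_G = 2.29 V, so V_ov = 2.29 − 0.912 = 1.38 V.
Assume saturation: I_D = ½ k_n V_ov² = 0.5 × 6.67 × 1.38² = 6.33 mA, giving V_DS = V_DD − I_D R_D = 3.19 − 6.33 × 0.194 = 1.96 V.
V_DS = 1.96 V ≥ V_ov = 1.38 V, confirming saturation.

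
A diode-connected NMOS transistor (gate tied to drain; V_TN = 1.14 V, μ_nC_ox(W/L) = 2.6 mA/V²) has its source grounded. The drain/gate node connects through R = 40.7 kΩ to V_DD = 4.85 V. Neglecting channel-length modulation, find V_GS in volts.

With gate tied to drain, V_GS = V_DS ≥ V_GS − V_TN, so the device is in saturation.
KCL at the drain: ½ k_n (V_GS − V_TN)² = (V_DD − V_GS)/R.
Let x = V_GS − 1.14. Then 52.9 x² + x − 3.71 = 0, giving x = 0.256 V (positive root), so V_GS = 1.4 V.
I_D = (V_DD − V_GS)/R = (4.85 − 1.4) / 40.7 = 0.0849 mA.

V_GS = 1.40 V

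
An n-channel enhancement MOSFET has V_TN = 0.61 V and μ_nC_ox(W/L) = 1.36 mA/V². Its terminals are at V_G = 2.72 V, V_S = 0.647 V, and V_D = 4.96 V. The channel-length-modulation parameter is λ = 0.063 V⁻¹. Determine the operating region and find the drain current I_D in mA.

Saturation; I_D = 1.85 mA

V_GS = V_G − V_S = 2.72 − 0.647 = 2.07 V; V_DS = V_D − V_S = 4.96 − 0.647 = 4.31 V.
V_ov = V_GS − V_TN = 2.07 − 0.61 = 1.46 V.
Since V_DS = 4.31 V ≥ V_ov = 1.46 V, the device is in saturation.
I_D = ½ k_n V_ov² (1 + λ V_DS) = 0.5 × 1.36 × 1.46² × (1 + 0.063 × 4.31) = 1.85 mA.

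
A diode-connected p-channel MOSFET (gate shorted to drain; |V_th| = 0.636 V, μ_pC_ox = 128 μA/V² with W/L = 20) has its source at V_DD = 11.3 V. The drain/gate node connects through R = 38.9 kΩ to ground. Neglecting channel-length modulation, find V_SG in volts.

With gate tied to drain, V_SG = V_SD ≥ V_SG − |V_th|, so the device is in saturation.
k_p = μ_pC_ox · (W/L) = 2.56 mA/V².
KCL at the drain: ½ k_p (V_SG − |V_th|)² = (V_DD − V_SG)/R.
Let x = V_SG − 0.636. Then 49.8 x² + x − 10.66 = 0, giving x = 0.453 V (positive root), so V_SG = 1.09 V.
I_D = (V_DD − V_SG)/R = (11.3 − 1.09) / 38.9 = 0.262 mA.

V_SG = 1.09 V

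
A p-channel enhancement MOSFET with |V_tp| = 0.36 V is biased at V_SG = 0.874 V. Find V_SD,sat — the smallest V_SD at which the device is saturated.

The boundary between triode and saturation is V_SD = V_SG − |V_tp| = V_ov.
V_ov = 0.874 − 0.36 = 0.514 V.

V_SD,sat = 0.514 V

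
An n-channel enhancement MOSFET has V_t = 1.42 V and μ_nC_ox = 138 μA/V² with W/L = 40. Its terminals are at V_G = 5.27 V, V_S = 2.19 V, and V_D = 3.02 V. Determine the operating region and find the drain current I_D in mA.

Triode; I_D = 5.70 mA

V_GS = V_G − V_S = 5.27 − 2.19 = 3.08 V; V_DS = V_D − V_S = 3.02 − 2.19 = 0.83 V.
k_n = μ_nC_ox · (W/L) = 5.52 mA/V².
V_ov = V_GS − V_t = 3.08 − 1.42 = 1.66 V.
Since V_DS = 0.83 V < V_ov = 1.66 V, the device is in the triode region.
I_D = k_n [V_ov · V_DS − ½ V_DS²] = 5.52 × [1.66 × 0.83 − 0.5 × 0.83²] = 5.7 mA.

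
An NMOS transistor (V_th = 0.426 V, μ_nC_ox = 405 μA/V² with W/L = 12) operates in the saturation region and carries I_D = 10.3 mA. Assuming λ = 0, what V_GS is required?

k_n = μ_nC_ox · (W/L) = 4.86 mA/V².
In saturation I_D = ½ k_n (V_GS − V_th)², so V_GS − V_th = √(2 I_D / k_n) = √(2 × 10.3 / 4.86) = 2.06 V.
V_GS = 0.426 + 2.06 = 2.48 V.

V_GS = 2.48 V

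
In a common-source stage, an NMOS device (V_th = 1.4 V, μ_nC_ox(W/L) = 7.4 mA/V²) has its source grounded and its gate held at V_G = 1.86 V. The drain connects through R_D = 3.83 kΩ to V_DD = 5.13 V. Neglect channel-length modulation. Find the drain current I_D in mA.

V_GS = V_G = 1.86 V, so V_ov = 1.86 − 1.4 = 0.46 V.
Assume saturation: I_D = ½ k_n V_ov² = 0.5 × 7.4 × 0.46² = 0.783 mA, giving V_DS = V_DD − I_D R_D = 5.13 − 0.783 × 3.83 = 2.13 V.
V_DS = 2.13 V ≥ V_ov = 0.46 V, confirming saturation.

I_D = 0.783 mA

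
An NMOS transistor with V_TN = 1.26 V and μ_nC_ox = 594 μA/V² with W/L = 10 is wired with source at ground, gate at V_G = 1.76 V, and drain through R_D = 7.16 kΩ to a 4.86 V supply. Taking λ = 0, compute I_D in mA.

I_D = 0.635 mA

V_GS = V_G = 1.76 V, so V_ov = 1.76 − 1.26 = 0.5 V.
k_n = μ_nC_ox · (W/L) = 5.94 mA/V².
Assume saturation: I_D = ½ k_n V_ov² = 0.5 × 5.94 × 0.5² = 0.743 mA, giving V_DS = V_DD − I_D R_D = 4.86 − 0.743 × 7.16 = -0.456 V.
But -0.456 V < V_ov = 0.5 V, so the device is actually in triode.
In triode I_D = k_n[V_ov V_DS − ½ V_DS²] and I_D = (V_DD − V_DS)/R_D. Equating: 21.3 V_DS² − 22.27 V_DS + 4.86 = 0, giving V_DS = 0.31 V (the root below V_ov).
I_D = (4.86 − 0.31) / 7.16 = 0.635 mA.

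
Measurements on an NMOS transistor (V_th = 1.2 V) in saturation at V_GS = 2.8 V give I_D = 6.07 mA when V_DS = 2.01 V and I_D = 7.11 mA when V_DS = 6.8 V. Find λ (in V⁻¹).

With V_GS fixed, I_D ∝ (1 + λ V_DS) in saturation, so I_D2/I_D1 = (1 + λ V_DS2)/(1 + λ V_DS1).
7.11/6.07 = 1.171 = (1 + 6.8 λ)/(1 + 2.01 λ).
Solving: λ (I_D1 V_DS2 − I_D2 V_DS1) = I_D2 − I_D1, so λ = (7.11 − 6.07) / (6.07 × 6.8 − 7.11 × 2.01) = 1.04 / 27 = 0.0385 V⁻¹.

λ = 0.0385 V⁻¹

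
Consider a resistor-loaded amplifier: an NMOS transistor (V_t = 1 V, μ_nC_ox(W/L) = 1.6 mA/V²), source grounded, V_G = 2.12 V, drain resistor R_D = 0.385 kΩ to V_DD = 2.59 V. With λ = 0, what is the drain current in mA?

V_GS = V_G = 2.12 V, so V_ov = 2.12 − 1 = 1.12 V.
Assume saturation: I_D = ½ k_n V_ov² = 0.5 × 1.6 × 1.12² = 1 mA, giving V_DS = V_DD − I_D R_D = 2.59 − 1 × 0.385 = 2.2 V.
V_DS = 2.2 V ≥ V_ov = 1.12 V, confirming saturation.

I_D = 1.00 mA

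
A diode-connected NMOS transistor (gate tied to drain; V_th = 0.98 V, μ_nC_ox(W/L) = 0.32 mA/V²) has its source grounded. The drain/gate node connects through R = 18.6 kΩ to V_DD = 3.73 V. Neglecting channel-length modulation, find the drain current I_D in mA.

With gate tied to drain, V_GS = V_DS ≥ V_GS − V_th, so the device is in saturation.
KCL at the drain: ½ k_n (V_GS − V_th)² = (V_DD − V_GS)/R.
Let x = V_GS − 0.98. Then 2.98 x² + x − 2.75 = 0, giving x = 0.808 V (positive root), so V_GS = 1.79 V.
I_D = (V_DD − V_GS)/R = (3.73 − 1.79) / 18.6 = 0.104 mA.

I_D = 0.104 mA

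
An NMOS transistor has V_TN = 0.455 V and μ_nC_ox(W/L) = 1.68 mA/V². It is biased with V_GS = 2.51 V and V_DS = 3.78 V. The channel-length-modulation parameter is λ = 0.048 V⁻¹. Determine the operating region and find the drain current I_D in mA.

V_ov = V_GS − V_TN = 2.51 − 0.455 = 2.05 V.
Since V_DS = 3.78 V ≥ V_ov = 2.05 V, the device is in saturation.
I_D = ½ k_n V_ov² (1 + λ V_DS) = 0.5 × 1.68 × 2.05² × (1 + 0.048 × 3.78) = 4.19 mA.

Saturation; I_D = 4.19 mA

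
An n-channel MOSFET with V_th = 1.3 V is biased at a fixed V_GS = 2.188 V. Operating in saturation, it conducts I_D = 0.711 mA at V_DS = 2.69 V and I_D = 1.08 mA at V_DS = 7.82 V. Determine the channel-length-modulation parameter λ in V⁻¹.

λ = 0.139 V⁻¹

With V_GS fixed, I_D ∝ (1 + λ V_DS) in saturation, so I_D2/I_D1 = (1 + λ V_DS2)/(1 + λ V_DS1).
1.08/0.711 = 1.519 = (1 + 7.82 λ)/(1 + 2.69 λ).
Solving: λ (I_D1 V_DS2 − I_D2 V_DS1) = I_D2 − I_D1, so λ = (1.08 − 0.711) / (0.711 × 7.82 − 1.08 × 2.69) = 0.369 / 2.65 = 0.139 V⁻¹.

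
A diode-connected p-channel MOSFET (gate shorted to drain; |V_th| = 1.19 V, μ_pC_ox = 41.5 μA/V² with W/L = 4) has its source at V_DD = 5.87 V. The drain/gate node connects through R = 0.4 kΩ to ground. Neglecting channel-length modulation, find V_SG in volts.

V_SG = 5.31 V

With gate tied to drain, V_SG = V_SD ≥ V_SG − |V_th|, so the device is in saturation.
k_p = μ_pC_ox · (W/L) = 0.166 mA/V².
KCL at the drain: ½ k_p (V_SG − |V_th|)² = (V_DD − V_SG)/R.
Let x = V_SG − 1.19. Then 0.0332 x² + x − 4.68 = 0, giving x = 4.12 V (positive root), so V_SG = 5.31 V.
I_D = (V_DD − V_SG)/R = (5.87 − 5.31) / 0.4 = 1.41 mA.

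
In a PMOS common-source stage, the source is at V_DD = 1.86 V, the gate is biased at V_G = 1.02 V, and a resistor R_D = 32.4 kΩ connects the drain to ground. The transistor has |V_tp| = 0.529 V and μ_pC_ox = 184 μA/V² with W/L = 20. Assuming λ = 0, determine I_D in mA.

I_D = 0.0558 mA

V_SG = V_DD − V_G = 1.86 − 1.02 = 0.84 V, so V_ov = 0.84 − 0.529 = 0.311 V.
k_p = μ_pC_ox · (W/L) = 3.68 mA/V².
Assume saturation: I_D = ½ k_p V_ov² = 0.5 × 3.68 × 0.311² = 0.178 mA, giving V_SD = V_DD − I_D R_D = 1.86 − 0.178 × 32.4 = -3.91 V.
But -3.91 V < V_ov = 0.311 V, so the device is actually in triode.
In triode I_D = k_p[V_ov V_SD − ½ V_SD²] and I_D = (V_DD − V_SD)/R_D. Equating: 59.6 V_SD² − 38.08 V_SD + 1.86 = 0, giving V_SD = 0.0533 V (the root below V_ov).
I_D = (1.86 − 0.0533) / 32.4 = 0.0558 mA.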